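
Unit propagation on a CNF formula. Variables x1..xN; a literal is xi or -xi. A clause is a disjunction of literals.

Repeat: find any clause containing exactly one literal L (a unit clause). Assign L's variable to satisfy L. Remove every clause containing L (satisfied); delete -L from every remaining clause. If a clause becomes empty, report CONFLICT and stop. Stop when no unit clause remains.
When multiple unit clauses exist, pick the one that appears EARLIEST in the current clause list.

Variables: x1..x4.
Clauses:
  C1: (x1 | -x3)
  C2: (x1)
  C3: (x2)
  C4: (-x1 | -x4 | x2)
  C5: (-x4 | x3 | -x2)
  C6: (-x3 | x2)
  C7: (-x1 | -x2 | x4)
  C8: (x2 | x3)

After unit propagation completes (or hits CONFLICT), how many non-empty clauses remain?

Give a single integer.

Answer: 0

Derivation:
unit clause [1] forces x1=T; simplify:
  drop -1 from [-1, -4, 2] -> [-4, 2]
  drop -1 from [-1, -2, 4] -> [-2, 4]
  satisfied 2 clause(s); 6 remain; assigned so far: [1]
unit clause [2] forces x2=T; simplify:
  drop -2 from [-4, 3, -2] -> [-4, 3]
  drop -2 from [-2, 4] -> [4]
  satisfied 4 clause(s); 2 remain; assigned so far: [1, 2]
unit clause [4] forces x4=T; simplify:
  drop -4 from [-4, 3] -> [3]
  satisfied 1 clause(s); 1 remain; assigned so far: [1, 2, 4]
unit clause [3] forces x3=T; simplify:
  satisfied 1 clause(s); 0 remain; assigned so far: [1, 2, 3, 4]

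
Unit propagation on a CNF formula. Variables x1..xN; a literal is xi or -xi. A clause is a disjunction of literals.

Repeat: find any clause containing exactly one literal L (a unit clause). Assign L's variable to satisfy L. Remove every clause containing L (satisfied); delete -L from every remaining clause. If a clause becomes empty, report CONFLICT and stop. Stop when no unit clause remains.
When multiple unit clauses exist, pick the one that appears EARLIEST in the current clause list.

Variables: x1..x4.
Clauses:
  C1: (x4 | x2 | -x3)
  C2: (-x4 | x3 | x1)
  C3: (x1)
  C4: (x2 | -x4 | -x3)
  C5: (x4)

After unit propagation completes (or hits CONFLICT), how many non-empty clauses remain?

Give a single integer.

unit clause [1] forces x1=T; simplify:
  satisfied 2 clause(s); 3 remain; assigned so far: [1]
unit clause [4] forces x4=T; simplify:
  drop -4 from [2, -4, -3] -> [2, -3]
  satisfied 2 clause(s); 1 remain; assigned so far: [1, 4]

Answer: 1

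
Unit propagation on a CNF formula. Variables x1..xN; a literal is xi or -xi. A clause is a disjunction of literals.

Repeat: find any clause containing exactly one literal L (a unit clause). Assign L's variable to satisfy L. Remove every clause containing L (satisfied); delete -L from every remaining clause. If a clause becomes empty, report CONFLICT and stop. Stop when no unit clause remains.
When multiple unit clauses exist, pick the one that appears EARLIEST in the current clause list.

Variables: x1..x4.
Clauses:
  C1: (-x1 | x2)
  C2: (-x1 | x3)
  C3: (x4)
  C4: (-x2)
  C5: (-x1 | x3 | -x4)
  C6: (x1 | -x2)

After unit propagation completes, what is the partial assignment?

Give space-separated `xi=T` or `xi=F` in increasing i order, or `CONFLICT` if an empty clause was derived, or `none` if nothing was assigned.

unit clause [4] forces x4=T; simplify:
  drop -4 from [-1, 3, -4] -> [-1, 3]
  satisfied 1 clause(s); 5 remain; assigned so far: [4]
unit clause [-2] forces x2=F; simplify:
  drop 2 from [-1, 2] -> [-1]
  satisfied 2 clause(s); 3 remain; assigned so far: [2, 4]
unit clause [-1] forces x1=F; simplify:
  satisfied 3 clause(s); 0 remain; assigned so far: [1, 2, 4]

Answer: x1=F x2=F x4=T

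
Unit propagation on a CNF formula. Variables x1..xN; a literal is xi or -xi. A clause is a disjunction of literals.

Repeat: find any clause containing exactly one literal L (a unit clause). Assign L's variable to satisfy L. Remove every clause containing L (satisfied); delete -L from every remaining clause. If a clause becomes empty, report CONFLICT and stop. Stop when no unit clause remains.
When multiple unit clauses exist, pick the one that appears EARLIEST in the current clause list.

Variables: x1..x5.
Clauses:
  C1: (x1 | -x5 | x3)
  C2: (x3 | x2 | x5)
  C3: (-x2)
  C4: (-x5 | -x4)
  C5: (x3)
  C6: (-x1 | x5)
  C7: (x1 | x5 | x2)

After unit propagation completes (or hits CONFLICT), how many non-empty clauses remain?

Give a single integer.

Answer: 3

Derivation:
unit clause [-2] forces x2=F; simplify:
  drop 2 from [3, 2, 5] -> [3, 5]
  drop 2 from [1, 5, 2] -> [1, 5]
  satisfied 1 clause(s); 6 remain; assigned so far: [2]
unit clause [3] forces x3=T; simplify:
  satisfied 3 clause(s); 3 remain; assigned so far: [2, 3]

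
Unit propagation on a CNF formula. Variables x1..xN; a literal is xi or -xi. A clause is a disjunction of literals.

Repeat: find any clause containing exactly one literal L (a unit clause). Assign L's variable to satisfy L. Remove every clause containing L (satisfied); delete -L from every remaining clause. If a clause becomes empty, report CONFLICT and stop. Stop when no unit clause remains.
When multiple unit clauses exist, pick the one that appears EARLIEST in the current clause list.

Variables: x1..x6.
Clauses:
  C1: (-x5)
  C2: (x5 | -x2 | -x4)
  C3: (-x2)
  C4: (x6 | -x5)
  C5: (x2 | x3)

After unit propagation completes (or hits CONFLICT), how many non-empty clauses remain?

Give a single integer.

Answer: 0

Derivation:
unit clause [-5] forces x5=F; simplify:
  drop 5 from [5, -2, -4] -> [-2, -4]
  satisfied 2 clause(s); 3 remain; assigned so far: [5]
unit clause [-2] forces x2=F; simplify:
  drop 2 from [2, 3] -> [3]
  satisfied 2 clause(s); 1 remain; assigned so far: [2, 5]
unit clause [3] forces x3=T; simplify:
  satisfied 1 clause(s); 0 remain; assigned so far: [2, 3, 5]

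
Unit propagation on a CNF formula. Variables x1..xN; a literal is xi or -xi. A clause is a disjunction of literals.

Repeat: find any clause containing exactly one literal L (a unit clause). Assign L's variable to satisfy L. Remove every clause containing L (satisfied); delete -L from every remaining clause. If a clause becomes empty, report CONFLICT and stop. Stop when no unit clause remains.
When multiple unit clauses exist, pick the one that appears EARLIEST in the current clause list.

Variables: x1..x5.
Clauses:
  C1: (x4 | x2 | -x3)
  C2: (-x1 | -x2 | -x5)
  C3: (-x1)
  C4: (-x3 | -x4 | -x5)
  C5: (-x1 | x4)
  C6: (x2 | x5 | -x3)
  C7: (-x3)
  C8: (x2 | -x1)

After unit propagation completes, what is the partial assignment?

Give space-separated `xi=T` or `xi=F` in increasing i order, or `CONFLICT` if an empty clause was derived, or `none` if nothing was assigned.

unit clause [-1] forces x1=F; simplify:
  satisfied 4 clause(s); 4 remain; assigned so far: [1]
unit clause [-3] forces x3=F; simplify:
  satisfied 4 clause(s); 0 remain; assigned so far: [1, 3]

Answer: x1=F x3=F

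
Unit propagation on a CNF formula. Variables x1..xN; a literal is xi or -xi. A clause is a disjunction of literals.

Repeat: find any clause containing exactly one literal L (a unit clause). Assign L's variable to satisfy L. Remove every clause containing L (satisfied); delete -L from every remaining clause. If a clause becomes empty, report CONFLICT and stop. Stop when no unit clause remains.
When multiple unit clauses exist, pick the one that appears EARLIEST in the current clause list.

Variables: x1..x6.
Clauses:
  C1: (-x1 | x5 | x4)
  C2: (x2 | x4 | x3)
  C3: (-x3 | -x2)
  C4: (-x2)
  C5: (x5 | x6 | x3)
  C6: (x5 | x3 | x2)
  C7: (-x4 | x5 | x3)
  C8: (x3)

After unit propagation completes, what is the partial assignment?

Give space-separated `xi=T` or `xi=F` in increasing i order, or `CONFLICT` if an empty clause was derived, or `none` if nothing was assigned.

unit clause [-2] forces x2=F; simplify:
  drop 2 from [2, 4, 3] -> [4, 3]
  drop 2 from [5, 3, 2] -> [5, 3]
  satisfied 2 clause(s); 6 remain; assigned so far: [2]
unit clause [3] forces x3=T; simplify:
  satisfied 5 clause(s); 1 remain; assigned so far: [2, 3]

Answer: x2=F x3=T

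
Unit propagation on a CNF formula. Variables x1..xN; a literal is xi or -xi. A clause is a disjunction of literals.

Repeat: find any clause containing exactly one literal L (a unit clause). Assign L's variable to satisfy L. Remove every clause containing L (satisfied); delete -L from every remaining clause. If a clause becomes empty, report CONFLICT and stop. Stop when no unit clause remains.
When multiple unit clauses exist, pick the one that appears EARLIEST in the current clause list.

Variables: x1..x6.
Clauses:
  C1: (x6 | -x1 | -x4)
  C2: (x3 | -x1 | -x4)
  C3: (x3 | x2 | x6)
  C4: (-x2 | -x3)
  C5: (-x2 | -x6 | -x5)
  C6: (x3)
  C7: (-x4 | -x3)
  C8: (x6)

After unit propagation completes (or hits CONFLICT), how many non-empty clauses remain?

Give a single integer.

Answer: 0

Derivation:
unit clause [3] forces x3=T; simplify:
  drop -3 from [-2, -3] -> [-2]
  drop -3 from [-4, -3] -> [-4]
  satisfied 3 clause(s); 5 remain; assigned so far: [3]
unit clause [-2] forces x2=F; simplify:
  satisfied 2 clause(s); 3 remain; assigned so far: [2, 3]
unit clause [-4] forces x4=F; simplify:
  satisfied 2 clause(s); 1 remain; assigned so far: [2, 3, 4]
unit clause [6] forces x6=T; simplify:
  satisfied 1 clause(s); 0 remain; assigned so far: [2, 3, 4, 6]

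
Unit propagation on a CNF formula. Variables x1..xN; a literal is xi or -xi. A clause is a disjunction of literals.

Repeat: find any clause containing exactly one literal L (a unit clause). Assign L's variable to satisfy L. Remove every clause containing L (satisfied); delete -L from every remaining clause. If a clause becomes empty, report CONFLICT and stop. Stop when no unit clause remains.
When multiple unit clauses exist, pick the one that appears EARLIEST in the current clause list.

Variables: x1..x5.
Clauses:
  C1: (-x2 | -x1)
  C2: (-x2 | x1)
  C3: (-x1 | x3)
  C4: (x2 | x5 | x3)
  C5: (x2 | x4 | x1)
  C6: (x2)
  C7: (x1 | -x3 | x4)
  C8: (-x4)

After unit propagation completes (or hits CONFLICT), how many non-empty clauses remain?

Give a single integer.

unit clause [2] forces x2=T; simplify:
  drop -2 from [-2, -1] -> [-1]
  drop -2 from [-2, 1] -> [1]
  satisfied 3 clause(s); 5 remain; assigned so far: [2]
unit clause [-1] forces x1=F; simplify:
  drop 1 from [1] -> [] (empty!)
  drop 1 from [1, -3, 4] -> [-3, 4]
  satisfied 2 clause(s); 3 remain; assigned so far: [1, 2]
CONFLICT (empty clause)

Answer: 2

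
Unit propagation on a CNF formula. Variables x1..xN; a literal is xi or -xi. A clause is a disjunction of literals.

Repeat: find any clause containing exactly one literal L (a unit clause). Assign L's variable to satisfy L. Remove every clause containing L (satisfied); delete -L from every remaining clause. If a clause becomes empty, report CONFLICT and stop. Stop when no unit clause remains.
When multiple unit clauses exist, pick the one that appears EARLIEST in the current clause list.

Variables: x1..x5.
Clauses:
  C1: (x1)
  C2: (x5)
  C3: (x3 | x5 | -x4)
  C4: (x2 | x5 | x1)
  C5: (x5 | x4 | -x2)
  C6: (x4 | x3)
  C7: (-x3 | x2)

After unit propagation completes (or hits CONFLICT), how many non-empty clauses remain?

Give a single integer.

unit clause [1] forces x1=T; simplify:
  satisfied 2 clause(s); 5 remain; assigned so far: [1]
unit clause [5] forces x5=T; simplify:
  satisfied 3 clause(s); 2 remain; assigned so far: [1, 5]

Answer: 2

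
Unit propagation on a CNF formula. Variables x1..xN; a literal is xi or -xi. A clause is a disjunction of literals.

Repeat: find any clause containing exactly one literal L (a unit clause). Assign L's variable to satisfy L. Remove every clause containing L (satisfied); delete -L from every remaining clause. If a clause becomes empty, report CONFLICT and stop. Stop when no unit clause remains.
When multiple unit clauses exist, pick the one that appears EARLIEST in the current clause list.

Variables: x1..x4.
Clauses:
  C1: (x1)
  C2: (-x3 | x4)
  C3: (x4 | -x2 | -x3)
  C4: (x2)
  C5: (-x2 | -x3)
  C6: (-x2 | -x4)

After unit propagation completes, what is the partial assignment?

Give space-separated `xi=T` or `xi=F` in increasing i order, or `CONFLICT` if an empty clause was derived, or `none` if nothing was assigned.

Answer: x1=T x2=T x3=F x4=F

Derivation:
unit clause [1] forces x1=T; simplify:
  satisfied 1 clause(s); 5 remain; assigned so far: [1]
unit clause [2] forces x2=T; simplify:
  drop -2 from [4, -2, -3] -> [4, -3]
  drop -2 from [-2, -3] -> [-3]
  drop -2 from [-2, -4] -> [-4]
  satisfied 1 clause(s); 4 remain; assigned so far: [1, 2]
unit clause [-3] forces x3=F; simplify:
  satisfied 3 clause(s); 1 remain; assigned so far: [1, 2, 3]
unit clause [-4] forces x4=F; simplify:
  satisfied 1 clause(s); 0 remain; assigned so far: [1, 2, 3, 4]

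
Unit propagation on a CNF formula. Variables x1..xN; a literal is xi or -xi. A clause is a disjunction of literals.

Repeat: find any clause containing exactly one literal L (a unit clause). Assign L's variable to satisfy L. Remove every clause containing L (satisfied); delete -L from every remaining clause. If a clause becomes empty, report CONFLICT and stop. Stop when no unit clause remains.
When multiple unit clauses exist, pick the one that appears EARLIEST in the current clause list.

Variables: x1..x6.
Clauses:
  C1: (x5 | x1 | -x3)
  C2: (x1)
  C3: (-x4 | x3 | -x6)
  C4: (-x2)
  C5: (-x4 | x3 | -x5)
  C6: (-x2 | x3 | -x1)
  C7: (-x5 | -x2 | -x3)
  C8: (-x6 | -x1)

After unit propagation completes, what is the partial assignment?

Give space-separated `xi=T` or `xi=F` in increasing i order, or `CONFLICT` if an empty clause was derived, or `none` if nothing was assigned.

unit clause [1] forces x1=T; simplify:
  drop -1 from [-2, 3, -1] -> [-2, 3]
  drop -1 from [-6, -1] -> [-6]
  satisfied 2 clause(s); 6 remain; assigned so far: [1]
unit clause [-2] forces x2=F; simplify:
  satisfied 3 clause(s); 3 remain; assigned so far: [1, 2]
unit clause [-6] forces x6=F; simplify:
  satisfied 2 clause(s); 1 remain; assigned so far: [1, 2, 6]

Answer: x1=T x2=F x6=F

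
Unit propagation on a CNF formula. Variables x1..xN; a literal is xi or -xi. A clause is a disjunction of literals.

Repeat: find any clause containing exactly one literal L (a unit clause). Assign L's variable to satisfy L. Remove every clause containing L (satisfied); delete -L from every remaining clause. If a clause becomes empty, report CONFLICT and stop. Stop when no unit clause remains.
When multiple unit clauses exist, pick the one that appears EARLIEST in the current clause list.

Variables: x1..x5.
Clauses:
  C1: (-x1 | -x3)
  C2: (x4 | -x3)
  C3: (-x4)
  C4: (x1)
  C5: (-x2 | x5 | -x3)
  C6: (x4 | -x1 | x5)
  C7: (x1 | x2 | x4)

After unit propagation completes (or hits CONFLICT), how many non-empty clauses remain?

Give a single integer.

Answer: 0

Derivation:
unit clause [-4] forces x4=F; simplify:
  drop 4 from [4, -3] -> [-3]
  drop 4 from [4, -1, 5] -> [-1, 5]
  drop 4 from [1, 2, 4] -> [1, 2]
  satisfied 1 clause(s); 6 remain; assigned so far: [4]
unit clause [-3] forces x3=F; simplify:
  satisfied 3 clause(s); 3 remain; assigned so far: [3, 4]
unit clause [1] forces x1=T; simplify:
  drop -1 from [-1, 5] -> [5]
  satisfied 2 clause(s); 1 remain; assigned so far: [1, 3, 4]
unit clause [5] forces x5=T; simplify:
  satisfied 1 clause(s); 0 remain; assigned so far: [1, 3, 4, 5]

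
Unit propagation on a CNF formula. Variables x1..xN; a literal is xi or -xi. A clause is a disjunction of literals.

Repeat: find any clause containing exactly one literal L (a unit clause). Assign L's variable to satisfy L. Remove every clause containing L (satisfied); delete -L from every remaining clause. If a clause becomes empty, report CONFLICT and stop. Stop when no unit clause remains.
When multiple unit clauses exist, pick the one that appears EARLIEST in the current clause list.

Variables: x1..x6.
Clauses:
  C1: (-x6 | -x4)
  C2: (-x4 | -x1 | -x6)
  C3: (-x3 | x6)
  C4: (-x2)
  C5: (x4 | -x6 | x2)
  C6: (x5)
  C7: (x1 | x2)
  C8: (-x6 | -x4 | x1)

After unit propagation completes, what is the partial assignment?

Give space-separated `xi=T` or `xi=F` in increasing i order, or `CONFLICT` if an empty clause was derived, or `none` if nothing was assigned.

unit clause [-2] forces x2=F; simplify:
  drop 2 from [4, -6, 2] -> [4, -6]
  drop 2 from [1, 2] -> [1]
  satisfied 1 clause(s); 7 remain; assigned so far: [2]
unit clause [5] forces x5=T; simplify:
  satisfied 1 clause(s); 6 remain; assigned so far: [2, 5]
unit clause [1] forces x1=T; simplify:
  drop -1 from [-4, -1, -6] -> [-4, -6]
  satisfied 2 clause(s); 4 remain; assigned so far: [1, 2, 5]

Answer: x1=T x2=F x5=T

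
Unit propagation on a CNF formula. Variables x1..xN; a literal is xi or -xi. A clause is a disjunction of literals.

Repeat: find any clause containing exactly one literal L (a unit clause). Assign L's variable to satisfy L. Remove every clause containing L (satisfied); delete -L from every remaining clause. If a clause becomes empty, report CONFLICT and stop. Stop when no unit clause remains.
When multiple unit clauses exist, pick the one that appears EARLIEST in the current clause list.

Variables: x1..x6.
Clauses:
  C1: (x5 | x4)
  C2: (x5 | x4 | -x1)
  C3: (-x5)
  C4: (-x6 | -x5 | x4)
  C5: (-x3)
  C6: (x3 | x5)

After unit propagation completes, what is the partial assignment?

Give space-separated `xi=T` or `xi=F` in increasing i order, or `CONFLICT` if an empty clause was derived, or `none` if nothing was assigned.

Answer: CONFLICT

Derivation:
unit clause [-5] forces x5=F; simplify:
  drop 5 from [5, 4] -> [4]
  drop 5 from [5, 4, -1] -> [4, -1]
  drop 5 from [3, 5] -> [3]
  satisfied 2 clause(s); 4 remain; assigned so far: [5]
unit clause [4] forces x4=T; simplify:
  satisfied 2 clause(s); 2 remain; assigned so far: [4, 5]
unit clause [-3] forces x3=F; simplify:
  drop 3 from [3] -> [] (empty!)
  satisfied 1 clause(s); 1 remain; assigned so far: [3, 4, 5]
CONFLICT (empty clause)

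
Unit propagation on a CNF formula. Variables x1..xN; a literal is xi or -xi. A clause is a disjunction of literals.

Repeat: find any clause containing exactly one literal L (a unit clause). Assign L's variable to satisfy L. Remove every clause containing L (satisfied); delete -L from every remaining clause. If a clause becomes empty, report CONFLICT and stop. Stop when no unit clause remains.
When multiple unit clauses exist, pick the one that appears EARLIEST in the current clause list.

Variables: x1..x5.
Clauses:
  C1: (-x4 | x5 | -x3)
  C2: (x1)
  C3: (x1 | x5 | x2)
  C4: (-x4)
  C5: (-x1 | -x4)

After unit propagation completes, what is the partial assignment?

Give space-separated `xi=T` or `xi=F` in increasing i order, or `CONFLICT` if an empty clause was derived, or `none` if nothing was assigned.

Answer: x1=T x4=F

Derivation:
unit clause [1] forces x1=T; simplify:
  drop -1 from [-1, -4] -> [-4]
  satisfied 2 clause(s); 3 remain; assigned so far: [1]
unit clause [-4] forces x4=F; simplify:
  satisfied 3 clause(s); 0 remain; assigned so far: [1, 4]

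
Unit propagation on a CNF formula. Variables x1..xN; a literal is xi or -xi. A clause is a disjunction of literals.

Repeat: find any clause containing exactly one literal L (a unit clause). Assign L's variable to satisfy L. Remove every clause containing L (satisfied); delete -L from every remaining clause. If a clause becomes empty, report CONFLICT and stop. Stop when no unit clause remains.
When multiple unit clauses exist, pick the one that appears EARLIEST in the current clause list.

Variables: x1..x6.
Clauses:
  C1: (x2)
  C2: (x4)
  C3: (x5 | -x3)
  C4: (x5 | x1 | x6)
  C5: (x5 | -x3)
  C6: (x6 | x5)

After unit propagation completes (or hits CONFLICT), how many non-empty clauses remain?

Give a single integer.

Answer: 4

Derivation:
unit clause [2] forces x2=T; simplify:
  satisfied 1 clause(s); 5 remain; assigned so far: [2]
unit clause [4] forces x4=T; simplify:
  satisfied 1 clause(s); 4 remain; assigned so far: [2, 4]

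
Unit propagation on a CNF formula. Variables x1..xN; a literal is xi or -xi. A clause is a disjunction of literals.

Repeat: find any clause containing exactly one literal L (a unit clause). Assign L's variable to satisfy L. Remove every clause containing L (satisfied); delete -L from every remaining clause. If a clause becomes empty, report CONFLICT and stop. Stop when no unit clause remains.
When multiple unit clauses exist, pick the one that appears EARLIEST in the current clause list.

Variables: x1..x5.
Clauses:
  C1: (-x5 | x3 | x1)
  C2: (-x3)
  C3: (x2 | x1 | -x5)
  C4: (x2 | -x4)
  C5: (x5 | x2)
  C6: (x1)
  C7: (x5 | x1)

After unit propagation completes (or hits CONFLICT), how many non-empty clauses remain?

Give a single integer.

unit clause [-3] forces x3=F; simplify:
  drop 3 from [-5, 3, 1] -> [-5, 1]
  satisfied 1 clause(s); 6 remain; assigned so far: [3]
unit clause [1] forces x1=T; simplify:
  satisfied 4 clause(s); 2 remain; assigned so far: [1, 3]

Answer: 2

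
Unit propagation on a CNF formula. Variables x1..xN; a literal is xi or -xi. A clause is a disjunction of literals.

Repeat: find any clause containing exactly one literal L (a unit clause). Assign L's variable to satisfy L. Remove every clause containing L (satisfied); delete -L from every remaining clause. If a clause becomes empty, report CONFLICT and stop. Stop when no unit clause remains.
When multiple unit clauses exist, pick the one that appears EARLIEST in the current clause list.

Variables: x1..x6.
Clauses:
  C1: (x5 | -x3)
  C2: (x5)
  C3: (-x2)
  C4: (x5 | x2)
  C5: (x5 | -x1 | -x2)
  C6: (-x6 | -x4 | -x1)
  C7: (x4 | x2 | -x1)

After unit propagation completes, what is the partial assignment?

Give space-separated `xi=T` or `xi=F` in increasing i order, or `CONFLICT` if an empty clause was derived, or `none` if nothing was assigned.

unit clause [5] forces x5=T; simplify:
  satisfied 4 clause(s); 3 remain; assigned so far: [5]
unit clause [-2] forces x2=F; simplify:
  drop 2 from [4, 2, -1] -> [4, -1]
  satisfied 1 clause(s); 2 remain; assigned so far: [2, 5]

Answer: x2=F x5=T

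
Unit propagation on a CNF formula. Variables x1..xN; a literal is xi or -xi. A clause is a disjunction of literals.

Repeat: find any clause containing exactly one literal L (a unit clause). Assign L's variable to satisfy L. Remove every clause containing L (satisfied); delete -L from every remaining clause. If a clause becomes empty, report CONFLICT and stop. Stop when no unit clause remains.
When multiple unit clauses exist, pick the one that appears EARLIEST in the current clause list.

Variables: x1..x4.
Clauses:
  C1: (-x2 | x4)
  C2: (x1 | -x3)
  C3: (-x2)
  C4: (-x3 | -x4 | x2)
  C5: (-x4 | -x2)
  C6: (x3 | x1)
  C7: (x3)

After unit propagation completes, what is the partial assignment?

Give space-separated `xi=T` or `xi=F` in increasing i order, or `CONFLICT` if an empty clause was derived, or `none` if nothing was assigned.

Answer: x1=T x2=F x3=T x4=F

Derivation:
unit clause [-2] forces x2=F; simplify:
  drop 2 from [-3, -4, 2] -> [-3, -4]
  satisfied 3 clause(s); 4 remain; assigned so far: [2]
unit clause [3] forces x3=T; simplify:
  drop -3 from [1, -3] -> [1]
  drop -3 from [-3, -4] -> [-4]
  satisfied 2 clause(s); 2 remain; assigned so far: [2, 3]
unit clause [1] forces x1=T; simplify:
  satisfied 1 clause(s); 1 remain; assigned so far: [1, 2, 3]
unit clause [-4] forces x4=F; simplify:
  satisfied 1 clause(s); 0 remain; assigned so far: [1, 2, 3, 4]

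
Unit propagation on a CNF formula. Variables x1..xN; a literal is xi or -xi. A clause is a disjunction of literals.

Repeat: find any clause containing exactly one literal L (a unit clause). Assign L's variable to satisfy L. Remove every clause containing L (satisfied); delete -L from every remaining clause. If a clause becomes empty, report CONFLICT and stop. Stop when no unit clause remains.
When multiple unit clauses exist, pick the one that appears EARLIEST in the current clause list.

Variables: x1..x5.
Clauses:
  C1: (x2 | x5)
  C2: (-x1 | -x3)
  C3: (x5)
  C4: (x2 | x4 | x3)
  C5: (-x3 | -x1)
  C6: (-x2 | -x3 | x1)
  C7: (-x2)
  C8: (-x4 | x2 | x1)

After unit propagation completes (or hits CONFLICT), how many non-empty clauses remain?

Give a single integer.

Answer: 4

Derivation:
unit clause [5] forces x5=T; simplify:
  satisfied 2 clause(s); 6 remain; assigned so far: [5]
unit clause [-2] forces x2=F; simplify:
  drop 2 from [2, 4, 3] -> [4, 3]
  drop 2 from [-4, 2, 1] -> [-4, 1]
  satisfied 2 clause(s); 4 remain; assigned so far: [2, 5]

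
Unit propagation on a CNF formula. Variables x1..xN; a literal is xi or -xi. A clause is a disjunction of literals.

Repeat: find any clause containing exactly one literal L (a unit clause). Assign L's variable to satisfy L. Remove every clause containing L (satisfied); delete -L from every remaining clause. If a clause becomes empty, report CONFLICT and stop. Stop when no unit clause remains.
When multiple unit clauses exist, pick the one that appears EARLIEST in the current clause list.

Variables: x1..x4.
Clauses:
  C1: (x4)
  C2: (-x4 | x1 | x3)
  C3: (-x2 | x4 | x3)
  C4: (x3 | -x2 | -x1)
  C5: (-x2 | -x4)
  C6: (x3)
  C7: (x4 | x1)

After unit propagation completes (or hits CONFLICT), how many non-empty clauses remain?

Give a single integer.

Answer: 0

Derivation:
unit clause [4] forces x4=T; simplify:
  drop -4 from [-4, 1, 3] -> [1, 3]
  drop -4 from [-2, -4] -> [-2]
  satisfied 3 clause(s); 4 remain; assigned so far: [4]
unit clause [-2] forces x2=F; simplify:
  satisfied 2 clause(s); 2 remain; assigned so far: [2, 4]
unit clause [3] forces x3=T; simplify:
  satisfied 2 clause(s); 0 remain; assigned so far: [2, 3, 4]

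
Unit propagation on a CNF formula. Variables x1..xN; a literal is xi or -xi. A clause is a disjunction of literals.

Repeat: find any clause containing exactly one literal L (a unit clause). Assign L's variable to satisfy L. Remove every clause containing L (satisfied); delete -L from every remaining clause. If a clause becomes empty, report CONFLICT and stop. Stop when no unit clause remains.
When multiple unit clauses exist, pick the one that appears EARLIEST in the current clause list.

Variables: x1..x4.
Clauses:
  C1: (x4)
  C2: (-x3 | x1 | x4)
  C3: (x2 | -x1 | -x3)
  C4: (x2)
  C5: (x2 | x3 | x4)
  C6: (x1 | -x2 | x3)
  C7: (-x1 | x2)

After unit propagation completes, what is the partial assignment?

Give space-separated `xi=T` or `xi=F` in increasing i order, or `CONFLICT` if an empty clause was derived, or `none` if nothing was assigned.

Answer: x2=T x4=T

Derivation:
unit clause [4] forces x4=T; simplify:
  satisfied 3 clause(s); 4 remain; assigned so far: [4]
unit clause [2] forces x2=T; simplify:
  drop -2 from [1, -2, 3] -> [1, 3]
  satisfied 3 clause(s); 1 remain; assigned so far: [2, 4]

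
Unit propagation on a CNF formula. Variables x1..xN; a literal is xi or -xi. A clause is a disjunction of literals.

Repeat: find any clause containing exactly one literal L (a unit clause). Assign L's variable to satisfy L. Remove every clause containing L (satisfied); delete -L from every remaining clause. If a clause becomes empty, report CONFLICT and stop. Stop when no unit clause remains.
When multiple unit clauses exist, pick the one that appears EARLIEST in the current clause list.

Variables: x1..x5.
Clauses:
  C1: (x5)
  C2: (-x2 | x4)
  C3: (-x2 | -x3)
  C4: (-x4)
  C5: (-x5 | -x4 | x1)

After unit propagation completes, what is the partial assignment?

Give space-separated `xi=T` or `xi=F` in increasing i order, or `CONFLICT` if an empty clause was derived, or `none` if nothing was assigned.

unit clause [5] forces x5=T; simplify:
  drop -5 from [-5, -4, 1] -> [-4, 1]
  satisfied 1 clause(s); 4 remain; assigned so far: [5]
unit clause [-4] forces x4=F; simplify:
  drop 4 from [-2, 4] -> [-2]
  satisfied 2 clause(s); 2 remain; assigned so far: [4, 5]
unit clause [-2] forces x2=F; simplify:
  satisfied 2 clause(s); 0 remain; assigned so far: [2, 4, 5]

Answer: x2=F x4=F x5=T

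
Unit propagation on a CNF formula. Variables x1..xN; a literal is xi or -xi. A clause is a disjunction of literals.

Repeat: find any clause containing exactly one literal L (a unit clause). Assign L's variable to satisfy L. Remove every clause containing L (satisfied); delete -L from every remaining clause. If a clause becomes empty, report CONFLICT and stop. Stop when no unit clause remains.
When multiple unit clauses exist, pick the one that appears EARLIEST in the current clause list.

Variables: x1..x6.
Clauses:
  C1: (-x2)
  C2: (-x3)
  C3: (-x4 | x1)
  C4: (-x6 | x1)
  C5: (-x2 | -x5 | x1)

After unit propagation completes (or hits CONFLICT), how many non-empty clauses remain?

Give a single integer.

Answer: 2

Derivation:
unit clause [-2] forces x2=F; simplify:
  satisfied 2 clause(s); 3 remain; assigned so far: [2]
unit clause [-3] forces x3=F; simplify:
  satisfied 1 clause(s); 2 remain; assigned so far: [2, 3]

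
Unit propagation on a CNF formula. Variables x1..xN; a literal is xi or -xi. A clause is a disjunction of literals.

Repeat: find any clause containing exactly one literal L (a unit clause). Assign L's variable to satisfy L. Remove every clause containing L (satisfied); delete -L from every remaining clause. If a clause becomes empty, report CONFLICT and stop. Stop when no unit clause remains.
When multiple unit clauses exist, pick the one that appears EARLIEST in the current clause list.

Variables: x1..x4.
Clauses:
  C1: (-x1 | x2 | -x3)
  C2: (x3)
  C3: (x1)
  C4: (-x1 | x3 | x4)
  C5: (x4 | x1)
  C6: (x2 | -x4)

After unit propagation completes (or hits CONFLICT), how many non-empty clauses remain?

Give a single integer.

Answer: 0

Derivation:
unit clause [3] forces x3=T; simplify:
  drop -3 from [-1, 2, -3] -> [-1, 2]
  satisfied 2 clause(s); 4 remain; assigned so far: [3]
unit clause [1] forces x1=T; simplify:
  drop -1 from [-1, 2] -> [2]
  satisfied 2 clause(s); 2 remain; assigned so far: [1, 3]
unit clause [2] forces x2=T; simplify:
  satisfied 2 clause(s); 0 remain; assigned so far: [1, 2, 3]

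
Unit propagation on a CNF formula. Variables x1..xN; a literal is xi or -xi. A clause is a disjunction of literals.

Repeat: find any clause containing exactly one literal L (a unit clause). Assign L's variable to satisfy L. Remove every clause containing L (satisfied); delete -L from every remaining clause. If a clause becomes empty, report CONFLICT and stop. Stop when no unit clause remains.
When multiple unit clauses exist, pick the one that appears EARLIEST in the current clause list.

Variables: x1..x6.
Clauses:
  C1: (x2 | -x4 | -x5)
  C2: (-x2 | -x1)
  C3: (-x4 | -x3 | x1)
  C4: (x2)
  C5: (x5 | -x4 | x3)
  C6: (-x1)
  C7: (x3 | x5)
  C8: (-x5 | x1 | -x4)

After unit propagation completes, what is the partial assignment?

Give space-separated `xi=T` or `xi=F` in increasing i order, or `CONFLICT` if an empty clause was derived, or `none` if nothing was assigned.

unit clause [2] forces x2=T; simplify:
  drop -2 from [-2, -1] -> [-1]
  satisfied 2 clause(s); 6 remain; assigned so far: [2]
unit clause [-1] forces x1=F; simplify:
  drop 1 from [-4, -3, 1] -> [-4, -3]
  drop 1 from [-5, 1, -4] -> [-5, -4]
  satisfied 2 clause(s); 4 remain; assigned so far: [1, 2]

Answer: x1=F x2=T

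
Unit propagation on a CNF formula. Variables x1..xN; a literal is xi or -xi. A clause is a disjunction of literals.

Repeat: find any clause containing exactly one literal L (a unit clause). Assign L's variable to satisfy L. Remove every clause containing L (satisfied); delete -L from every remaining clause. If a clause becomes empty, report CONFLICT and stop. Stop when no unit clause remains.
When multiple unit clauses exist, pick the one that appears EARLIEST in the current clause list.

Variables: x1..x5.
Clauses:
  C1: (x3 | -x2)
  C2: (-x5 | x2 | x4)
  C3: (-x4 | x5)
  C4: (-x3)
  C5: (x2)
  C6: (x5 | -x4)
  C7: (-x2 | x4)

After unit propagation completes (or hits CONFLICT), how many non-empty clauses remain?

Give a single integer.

unit clause [-3] forces x3=F; simplify:
  drop 3 from [3, -2] -> [-2]
  satisfied 1 clause(s); 6 remain; assigned so far: [3]
unit clause [-2] forces x2=F; simplify:
  drop 2 from [-5, 2, 4] -> [-5, 4]
  drop 2 from [2] -> [] (empty!)
  satisfied 2 clause(s); 4 remain; assigned so far: [2, 3]
CONFLICT (empty clause)

Answer: 3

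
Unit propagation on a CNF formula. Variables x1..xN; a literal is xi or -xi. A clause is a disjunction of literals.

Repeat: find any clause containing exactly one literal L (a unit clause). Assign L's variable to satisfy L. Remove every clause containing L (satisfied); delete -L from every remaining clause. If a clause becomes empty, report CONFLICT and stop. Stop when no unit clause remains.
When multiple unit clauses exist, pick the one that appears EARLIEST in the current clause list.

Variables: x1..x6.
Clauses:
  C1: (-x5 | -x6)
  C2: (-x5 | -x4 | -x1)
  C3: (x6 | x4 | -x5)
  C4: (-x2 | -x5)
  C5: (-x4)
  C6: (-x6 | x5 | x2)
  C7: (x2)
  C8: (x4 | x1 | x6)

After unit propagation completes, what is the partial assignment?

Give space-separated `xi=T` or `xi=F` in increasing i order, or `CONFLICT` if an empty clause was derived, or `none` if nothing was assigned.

unit clause [-4] forces x4=F; simplify:
  drop 4 from [6, 4, -5] -> [6, -5]
  drop 4 from [4, 1, 6] -> [1, 6]
  satisfied 2 clause(s); 6 remain; assigned so far: [4]
unit clause [2] forces x2=T; simplify:
  drop -2 from [-2, -5] -> [-5]
  satisfied 2 clause(s); 4 remain; assigned so far: [2, 4]
unit clause [-5] forces x5=F; simplify:
  satisfied 3 clause(s); 1 remain; assigned so far: [2, 4, 5]

Answer: x2=T x4=F x5=F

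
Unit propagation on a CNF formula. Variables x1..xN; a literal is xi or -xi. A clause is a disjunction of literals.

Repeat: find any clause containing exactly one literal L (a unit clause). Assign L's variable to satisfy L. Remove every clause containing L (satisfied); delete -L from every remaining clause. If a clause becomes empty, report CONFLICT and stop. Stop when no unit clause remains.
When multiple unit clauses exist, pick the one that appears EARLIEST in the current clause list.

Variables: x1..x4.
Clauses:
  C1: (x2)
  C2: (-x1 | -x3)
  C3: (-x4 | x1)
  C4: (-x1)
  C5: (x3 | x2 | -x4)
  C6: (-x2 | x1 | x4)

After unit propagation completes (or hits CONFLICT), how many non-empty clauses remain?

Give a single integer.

Answer: 0

Derivation:
unit clause [2] forces x2=T; simplify:
  drop -2 from [-2, 1, 4] -> [1, 4]
  satisfied 2 clause(s); 4 remain; assigned so far: [2]
unit clause [-1] forces x1=F; simplify:
  drop 1 from [-4, 1] -> [-4]
  drop 1 from [1, 4] -> [4]
  satisfied 2 clause(s); 2 remain; assigned so far: [1, 2]
unit clause [-4] forces x4=F; simplify:
  drop 4 from [4] -> [] (empty!)
  satisfied 1 clause(s); 1 remain; assigned so far: [1, 2, 4]
CONFLICT (empty clause)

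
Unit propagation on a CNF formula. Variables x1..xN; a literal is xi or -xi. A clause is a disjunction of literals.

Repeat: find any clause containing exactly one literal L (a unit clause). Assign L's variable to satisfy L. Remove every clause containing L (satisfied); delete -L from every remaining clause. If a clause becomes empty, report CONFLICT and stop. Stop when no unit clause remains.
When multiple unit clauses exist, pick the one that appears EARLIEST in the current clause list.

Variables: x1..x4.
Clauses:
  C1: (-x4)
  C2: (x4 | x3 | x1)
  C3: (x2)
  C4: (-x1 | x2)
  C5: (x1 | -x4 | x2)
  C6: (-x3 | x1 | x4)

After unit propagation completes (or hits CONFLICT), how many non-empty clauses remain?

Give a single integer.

Answer: 2

Derivation:
unit clause [-4] forces x4=F; simplify:
  drop 4 from [4, 3, 1] -> [3, 1]
  drop 4 from [-3, 1, 4] -> [-3, 1]
  satisfied 2 clause(s); 4 remain; assigned so far: [4]
unit clause [2] forces x2=T; simplify:
  satisfied 2 clause(s); 2 remain; assigned so far: [2, 4]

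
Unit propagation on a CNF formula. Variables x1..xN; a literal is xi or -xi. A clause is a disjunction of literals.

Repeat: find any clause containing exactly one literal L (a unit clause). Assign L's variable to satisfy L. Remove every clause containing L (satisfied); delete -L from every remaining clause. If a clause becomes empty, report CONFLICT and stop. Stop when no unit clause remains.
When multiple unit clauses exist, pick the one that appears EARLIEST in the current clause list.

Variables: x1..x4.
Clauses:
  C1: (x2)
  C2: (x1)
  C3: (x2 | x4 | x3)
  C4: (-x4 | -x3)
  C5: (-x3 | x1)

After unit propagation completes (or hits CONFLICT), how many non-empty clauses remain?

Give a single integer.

unit clause [2] forces x2=T; simplify:
  satisfied 2 clause(s); 3 remain; assigned so far: [2]
unit clause [1] forces x1=T; simplify:
  satisfied 2 clause(s); 1 remain; assigned so far: [1, 2]

Answer: 1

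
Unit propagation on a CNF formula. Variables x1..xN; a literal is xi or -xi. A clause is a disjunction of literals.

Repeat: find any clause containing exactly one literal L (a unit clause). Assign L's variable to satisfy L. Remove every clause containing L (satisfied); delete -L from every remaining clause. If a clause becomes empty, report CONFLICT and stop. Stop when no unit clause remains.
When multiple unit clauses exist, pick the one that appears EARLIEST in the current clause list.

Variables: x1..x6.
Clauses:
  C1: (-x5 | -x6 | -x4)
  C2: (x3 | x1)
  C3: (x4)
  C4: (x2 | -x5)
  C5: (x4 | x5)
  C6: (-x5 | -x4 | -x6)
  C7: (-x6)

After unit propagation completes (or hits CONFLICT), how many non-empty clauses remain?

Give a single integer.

unit clause [4] forces x4=T; simplify:
  drop -4 from [-5, -6, -4] -> [-5, -6]
  drop -4 from [-5, -4, -6] -> [-5, -6]
  satisfied 2 clause(s); 5 remain; assigned so far: [4]
unit clause [-6] forces x6=F; simplify:
  satisfied 3 clause(s); 2 remain; assigned so far: [4, 6]

Answer: 2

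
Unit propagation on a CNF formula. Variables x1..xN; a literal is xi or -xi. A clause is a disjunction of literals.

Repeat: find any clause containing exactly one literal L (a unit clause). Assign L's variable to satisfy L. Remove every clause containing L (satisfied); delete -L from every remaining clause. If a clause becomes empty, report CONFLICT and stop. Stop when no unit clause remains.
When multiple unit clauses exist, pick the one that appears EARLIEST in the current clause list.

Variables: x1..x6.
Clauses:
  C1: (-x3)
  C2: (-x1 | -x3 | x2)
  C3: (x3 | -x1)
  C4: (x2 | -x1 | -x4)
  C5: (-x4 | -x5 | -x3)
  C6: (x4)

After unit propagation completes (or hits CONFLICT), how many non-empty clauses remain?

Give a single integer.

Answer: 0

Derivation:
unit clause [-3] forces x3=F; simplify:
  drop 3 from [3, -1] -> [-1]
  satisfied 3 clause(s); 3 remain; assigned so far: [3]
unit clause [-1] forces x1=F; simplify:
  satisfied 2 clause(s); 1 remain; assigned so far: [1, 3]
unit clause [4] forces x4=T; simplify:
  satisfied 1 clause(s); 0 remain; assigned so far: [1, 3, 4]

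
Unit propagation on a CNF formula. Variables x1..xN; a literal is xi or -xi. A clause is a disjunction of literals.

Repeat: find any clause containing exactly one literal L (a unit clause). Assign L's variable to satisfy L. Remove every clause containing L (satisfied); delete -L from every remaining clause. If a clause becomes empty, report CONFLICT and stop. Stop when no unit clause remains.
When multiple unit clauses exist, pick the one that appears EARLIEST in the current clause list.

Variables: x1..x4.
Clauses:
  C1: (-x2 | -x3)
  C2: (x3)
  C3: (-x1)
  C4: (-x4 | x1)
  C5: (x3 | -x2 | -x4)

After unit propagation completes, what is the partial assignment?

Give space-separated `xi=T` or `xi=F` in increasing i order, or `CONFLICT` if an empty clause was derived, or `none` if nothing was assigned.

unit clause [3] forces x3=T; simplify:
  drop -3 from [-2, -3] -> [-2]
  satisfied 2 clause(s); 3 remain; assigned so far: [3]
unit clause [-2] forces x2=F; simplify:
  satisfied 1 clause(s); 2 remain; assigned so far: [2, 3]
unit clause [-1] forces x1=F; simplify:
  drop 1 from [-4, 1] -> [-4]
  satisfied 1 clause(s); 1 remain; assigned so far: [1, 2, 3]
unit clause [-4] forces x4=F; simplify:
  satisfied 1 clause(s); 0 remain; assigned so far: [1, 2, 3, 4]

Answer: x1=F x2=F x3=T x4=F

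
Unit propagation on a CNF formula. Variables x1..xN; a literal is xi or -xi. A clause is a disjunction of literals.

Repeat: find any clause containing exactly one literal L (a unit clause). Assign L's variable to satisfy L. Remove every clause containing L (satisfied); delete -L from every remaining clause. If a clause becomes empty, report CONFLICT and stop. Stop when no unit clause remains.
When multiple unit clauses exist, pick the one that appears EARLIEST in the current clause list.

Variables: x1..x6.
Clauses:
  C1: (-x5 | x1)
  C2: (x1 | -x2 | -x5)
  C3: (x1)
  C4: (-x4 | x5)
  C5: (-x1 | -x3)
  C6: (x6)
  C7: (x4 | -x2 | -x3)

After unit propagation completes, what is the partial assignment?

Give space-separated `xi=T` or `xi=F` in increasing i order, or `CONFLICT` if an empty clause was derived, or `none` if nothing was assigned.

Answer: x1=T x3=F x6=T

Derivation:
unit clause [1] forces x1=T; simplify:
  drop -1 from [-1, -3] -> [-3]
  satisfied 3 clause(s); 4 remain; assigned so far: [1]
unit clause [-3] forces x3=F; simplify:
  satisfied 2 clause(s); 2 remain; assigned so far: [1, 3]
unit clause [6] forces x6=T; simplify:
  satisfied 1 clause(s); 1 remain; assigned so far: [1, 3, 6]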